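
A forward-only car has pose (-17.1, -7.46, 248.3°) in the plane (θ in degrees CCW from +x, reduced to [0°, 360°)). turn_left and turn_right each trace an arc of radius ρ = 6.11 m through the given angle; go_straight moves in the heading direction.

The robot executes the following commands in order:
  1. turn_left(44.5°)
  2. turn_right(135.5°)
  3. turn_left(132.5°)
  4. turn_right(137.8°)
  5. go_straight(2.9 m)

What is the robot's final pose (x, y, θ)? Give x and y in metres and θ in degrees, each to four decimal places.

(-44.3305, -33.9007, 152.0000°)

set_pose: (x, y, θ) = (-17.1000, -7.4600, 248.3000°), ρ = 6.11
turn_left(44.5°): centre at ρ to the left, rotate +44.5° → (-17.0556, -12.0869, 292.8000°)
turn_right(135.5°): centre at ρ to the right, rotate −135.5° → (-25.0461, -20.0913, 157.3000°)
turn_left(132.5°): centre at ρ to the left, rotate +132.5° → (-33.1527, -27.7977, 289.8000°)
turn_right(137.8°): centre at ρ to the right, rotate −137.8° → (-41.7700, -35.2622, 152.0000°)
go_straight(2.9): x += 2.9·cos θ, y += 2.9·sin θ → (-44.3305, -33.9007, 152.0000°)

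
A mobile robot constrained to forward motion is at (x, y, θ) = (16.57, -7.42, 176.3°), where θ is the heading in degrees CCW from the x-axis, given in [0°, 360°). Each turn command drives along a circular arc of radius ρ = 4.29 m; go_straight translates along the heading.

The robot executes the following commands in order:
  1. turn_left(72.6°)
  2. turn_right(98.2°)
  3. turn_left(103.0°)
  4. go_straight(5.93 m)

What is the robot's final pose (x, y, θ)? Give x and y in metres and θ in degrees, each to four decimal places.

(-1.6924, -20.5822, 253.7000°)

set_pose: (x, y, θ) = (16.5700, -7.4200, 176.3000°), ρ = 4.29
turn_left(72.6°): centre at ρ to the left, rotate +72.6° → (12.2908, -10.1567, 248.9000°)
turn_right(98.2°): centre at ρ to the right, rotate −98.2° → (6.1890, -12.3535, 150.7000°)
turn_left(103.0°): centre at ρ to the left, rotate +103.0° → (-0.0281, -14.8906, 253.7000°)
go_straight(5.93): x += 5.93·cos θ, y += 5.93·sin θ → (-1.6924, -20.5822, 253.7000°)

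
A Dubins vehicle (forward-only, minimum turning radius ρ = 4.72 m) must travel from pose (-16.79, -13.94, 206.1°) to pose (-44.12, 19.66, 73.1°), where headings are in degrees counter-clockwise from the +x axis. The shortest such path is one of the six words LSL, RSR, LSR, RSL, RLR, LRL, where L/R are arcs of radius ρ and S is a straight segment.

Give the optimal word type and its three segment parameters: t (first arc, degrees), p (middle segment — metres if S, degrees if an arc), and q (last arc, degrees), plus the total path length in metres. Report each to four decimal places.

Let ψ = atan2(Δy, Δx) = atan2(33.60, -27.33) = 129.1247° be the start→goal bearing.
Normalize: d = |goal − start| / ρ = 43.311533/4.72 = 9.176172, α = (θ_start − ψ) mod 360° = 76.9753° = 1.343473 rad, β = (θ_goal − ψ) mod 360° = 303.9753° = 5.305371 rad.
Common terms: sin α = 0.974273, cos α = 0.225370, sin β = -0.829278, cos β = 0.558836, cos(α−β) = -0.681998, d² = 84.202137. Work in radians in the unit-radius frame; every candidate has L = ρ·(t + p + q).
LSL: p² = 2 + d² − 2cos(α−β) + 2d(sin α − sin β) = 120.665530; p = √p² = 10.984786; φ = atan2(cos β − cos α, d + sin α − sin β) = 0.030362 rad; t = (φ − α) mod 2π = 4.970074 rad, q = (β − φ) mod 2π = 5.275009 rad → L = 4.72·(4.970074 + 10.984786 + 5.275009) = 4.72·21.229869 = 100.204982 m
RSR: p² = 2 + d² − 2cos(α−β) + 2d(sin β − sin α) = 54.466739; p = √p² = 7.380158; φ = atan2(cos α − cos β, d − sin α + sin β) = -0.045199 rad; t = (α − φ) mod 2π = 1.388673 rad, q = (φ − β) mod 2π = 0.932615 rad → L = 4.72·(1.388673 + 7.380158 + 0.932615) = 4.72·9.701446 = 45.790827 m
LSR: p² = d² − 2 + 2cos(α−β) + 2d(sin α + sin β) = 83.499139; p = √p² = 9.137786; φ = atan2(−cos α − cos β, d + sin α + sin β) − atan2(−2, p) = 0.131539 rad; t = (φ − α) mod 2π = 5.071252 rad, q = (φ − β) mod 2π = 1.109354 rad → L = 4.72·(5.071252 + 9.137786 + 1.109354) = 4.72·15.318392 = 72.302811 m
RSL: p² = d² − 2 + 2cos(α−β) − 2d(sin α + sin β) = 78.177143; p = √p² = 8.841784; φ = atan2(cos α + cos β, d − sin α − sin β) − atan2(2, p) = -0.135839 rad; t = (α − φ) mod 2π = 1.479312 rad, q = (β − φ) mod 2π = 5.441210 rad → L = 4.72·(1.479312 + 8.841784 + 5.441210) = 4.72·15.762306 = 74.398083 m
RLR: c = (6 − d² + 2cos(α−β) + 2d(sin α − sin β))/8 = -5.808342, |c| > 1 → infeasible
LRL: c = (6 − d² + 2cos(α−β) − 2d(sin α − sin β))/8 = -14.083191, |c| > 1 → infeasible
Shortest: RSR with L = 45.790827 m ≈ 45.7908 m
Convert RSR to answer units (arcs ×180/π): t = 1.388673·180/π = 79.5651°, p = ρ·p = 4.72·7.380158 = 34.8343 m, q = 0.932615·180/π = 53.4349°, L = 45.7908 m.

RSR: t = 79.5651°, p = 34.8343 m, q = 53.4349°, L = 45.7908 m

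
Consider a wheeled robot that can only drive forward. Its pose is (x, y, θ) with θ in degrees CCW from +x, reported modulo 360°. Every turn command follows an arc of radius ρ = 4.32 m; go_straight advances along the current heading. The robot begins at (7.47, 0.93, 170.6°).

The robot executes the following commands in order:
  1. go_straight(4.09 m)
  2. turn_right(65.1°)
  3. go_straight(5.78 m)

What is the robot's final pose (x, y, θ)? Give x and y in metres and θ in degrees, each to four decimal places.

(-1.5670, 10.2753, 105.5000°)

set_pose: (x, y, θ) = (7.4700, 0.9300, 170.6000°), ρ = 4.32
go_straight(4.09): x += 4.09·cos θ, y += 4.09·sin θ → (3.4349, 1.5980, 170.6000°)
turn_right(65.1°): centre at ρ to the right, rotate −65.1° → (-0.0224, 4.7055, 105.5000°)
go_straight(5.78): x += 5.78·cos θ, y += 5.78·sin θ → (-1.5670, 10.2753, 105.5000°)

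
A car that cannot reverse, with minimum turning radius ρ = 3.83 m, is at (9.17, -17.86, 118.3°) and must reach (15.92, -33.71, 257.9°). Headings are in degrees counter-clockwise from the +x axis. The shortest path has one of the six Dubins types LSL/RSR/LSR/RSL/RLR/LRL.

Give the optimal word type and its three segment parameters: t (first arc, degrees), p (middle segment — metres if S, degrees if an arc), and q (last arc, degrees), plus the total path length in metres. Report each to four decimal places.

LSR: t = 208.8669°, p = 12.5325 m, q = 69.2669°, L = 31.1247 m

Let ψ = atan2(Δy, Δx) = atan2(-15.85, 6.75) = -66.9324° be the start→goal bearing.
Normalize: d = |goal − start| / ρ = 17.227449/3.83 = 4.498028, α = (θ_start − ψ) mod 360° = 185.2324° = 3.232916 rad, β = (θ_goal − ψ) mod 360° = 324.8324° = 5.669395 rad.
Common terms: sin α = -0.091196, cos α = -0.995833, sin β = -0.575970, cos β = 0.817471, cos(α−β) = -0.761538, d² = 20.232260. Work in radians in the unit-radius frame; every candidate has L = ρ·(t + p + q).
LSL: p² = 2 + d² − 2cos(α−β) + 2d(sin α − sin β) = 28.116389; p = √p² = 5.302489; φ = atan2(cos β − cos α, d + sin α − sin β) = 0.349015 rad; t = (φ − α) mod 2π = 3.399285 rad, q = (β − φ) mod 2π = 5.320380 rad → L = 3.83·(3.399285 + 5.302489 + 5.320380) = 3.83·14.022154 = 53.704849 m
RSR: p² = 2 + d² − 2cos(α−β) + 2d(sin β − sin α) = 19.394284; p = √p² = 4.403894; φ = atan2(cos α − cos β, d − sin α + sin β) = -0.424374 rad; t = (α − φ) mod 2π = 3.657289 rad, q = (φ − β) mod 2π = 0.189416 rad → L = 3.83·(3.657289 + 4.403894 + 0.189416) = 3.83·8.250600 = 31.599798 m
LSR: p² = d² − 2 + 2cos(α−β) + 2d(sin α + sin β) = 10.707321; p = √p² = 3.272204; φ = atan2(−cos α − cos β, d + sin α + sin β) − atan2(−2, p) = 0.595146 rad; t = (φ − α) mod 2π = 3.645416 rad, q = (φ − β) mod 2π = 1.208936 rad → L = 3.83·(3.645416 + 3.272204 + 1.208936) = 3.83·8.126556 = 31.124711 m
RSL: p² = d² − 2 + 2cos(α−β) − 2d(sin α + sin β) = 22.711046; p = √p² = 4.765611; φ = atan2(cos α + cos β, d − sin α − sin β) − atan2(2, p) = -0.431868 rad; t = (α − φ) mod 2π = 3.664784 rad, q = (β − φ) mod 2π = 6.101263 rad → L = 3.83·(3.664784 + 4.765611 + 6.101263) = 3.83·14.531658 = 55.656250 m
RLR: c = (6 − d² + 2cos(α−β) + 2d(sin α − sin β))/8 = -1.424286, |c| > 1 → infeasible
LRL: c = (6 − d² + 2cos(α−β) − 2d(sin α − sin β))/8 = -2.514549, |c| > 1 → infeasible
Shortest: LSR with L = 31.124711 m ≈ 31.1247 m
Convert LSR to answer units (arcs ×180/π): t = 3.645416·180/π = 208.8669°, p = ρ·p = 3.83·3.272204 = 12.5325 m, q = 1.208936·180/π = 69.2669°, L = 31.1247 m.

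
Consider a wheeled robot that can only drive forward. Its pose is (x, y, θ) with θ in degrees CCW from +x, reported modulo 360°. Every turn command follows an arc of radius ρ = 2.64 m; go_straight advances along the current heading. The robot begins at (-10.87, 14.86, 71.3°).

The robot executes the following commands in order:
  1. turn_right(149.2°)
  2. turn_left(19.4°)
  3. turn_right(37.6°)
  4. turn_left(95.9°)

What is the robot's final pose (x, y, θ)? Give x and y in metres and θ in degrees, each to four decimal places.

(-2.4677, 9.1605, 359.8000°)

set_pose: (x, y, θ) = (-10.8700, 14.8600, 71.3000°), ρ = 2.64
turn_right(149.2°): centre at ρ to the right, rotate −149.2° → (-5.7880, 14.5670, -77.9000° ≡ 282.1000°)
turn_left(19.4°): centre at ρ to the left, rotate +19.4° → (-5.4576, 13.7410, 301.5000°)
turn_right(37.6°): centre at ρ to the right, rotate −37.6° → (-5.0836, 12.0810, 263.9000°)
turn_left(95.9°): centre at ρ to the left, rotate +95.9° → (-2.4677, 9.1605, 359.8000°)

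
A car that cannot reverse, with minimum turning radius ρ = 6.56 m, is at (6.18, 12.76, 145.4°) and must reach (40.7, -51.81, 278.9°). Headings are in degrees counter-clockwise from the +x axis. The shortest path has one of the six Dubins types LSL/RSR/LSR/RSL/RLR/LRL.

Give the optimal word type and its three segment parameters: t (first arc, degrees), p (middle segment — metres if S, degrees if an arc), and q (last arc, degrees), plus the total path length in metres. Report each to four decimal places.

LSR: t = 163.5396°, p = 66.7763 m, q = 30.0396°, L = 88.9398 m

Let ψ = atan2(Δy, Δx) = atan2(-64.57, 34.52) = -61.8704° be the start→goal bearing.
Normalize: d = |goal − start| / ρ = 73.218272/6.56 = 11.161322, α = (θ_start − ψ) mod 360° = 207.2704° = 3.617552 rad, β = (θ_goal − ψ) mod 360° = 340.7704° = 5.947566 rad.
Common terms: sin α = -0.458191, cos α = -0.888854, sin β = -0.329354, cos β = 0.944207, cos(α−β) = -0.688355, d² = 124.575106. Work in radians in the unit-radius frame; every candidate has L = ρ·(t + p + q).
LSL: p² = 2 + d² − 2cos(α−β) + 2d(sin α − sin β) = 125.075833; p = √p² = 11.183731; φ = atan2(cos β − cos α, d + sin α − sin β) = 0.164647 rad; t = (φ − α) mod 2π = 2.830281 rad, q = (β − φ) mod 2π = 5.782919 rad → L = 6.56·(2.830281 + 11.183731 + 5.782919) = 6.56·19.796931 = 129.867865 m
RSR: p² = 2 + d² − 2cos(α−β) + 2d(sin β − sin α) = 130.827799; p = √p² = 11.437998; φ = atan2(cos α − cos β, d − sin α + sin β) = -0.160955 rad; t = (α − φ) mod 2π = 3.778506 rad, q = (φ − β) mod 2π = 0.174665 rad → L = 6.56·(3.778506 + 11.437998 + 0.174665) = 6.56·15.391169 = 100.966067 m
LSR: p² = d² − 2 + 2cos(α−β) + 2d(sin α + sin β) = 103.618314; p = √p² = 10.179308; φ = atan2(−cos α − cos β, d + sin α + sin β) − atan2(−2, p) = 0.188670 rad; t = (φ − α) mod 2π = 2.854304 rad, q = (φ − β) mod 2π = 0.524289 rad → L = 6.56·(2.854304 + 10.179308 + 0.524289) = 6.56·13.557901 = 88.939832 m
RSL: p² = d² − 2 + 2cos(α−β) − 2d(sin α + sin β) = 138.778481; p = √p² = 11.780428; φ = atan2(cos α + cos β, d − sin α − sin β) − atan2(2, p) = -0.163537 rad; t = (α − φ) mod 2π = 3.781089 rad, q = (β − φ) mod 2π = 6.111103 rad → L = 6.56·(3.781089 + 11.780428 + 6.111103) = 6.56·21.672620 = 142.172386 m
RLR: c = (6 − d² + 2cos(α−β) + 2d(sin α − sin β))/8 = -15.353475, |c| > 1 → infeasible
LRL: c = (6 − d² + 2cos(α−β) − 2d(sin α − sin β))/8 = -14.634479, |c| > 1 → infeasible
Shortest: LSR with L = 88.939832 m ≈ 88.9398 m
Convert LSR to answer units (arcs ×180/π): t = 2.854304·180/π = 163.5396°, p = ρ·p = 6.56·10.179308 = 66.7763 m, q = 0.524289·180/π = 30.0396°, L = 88.9398 m.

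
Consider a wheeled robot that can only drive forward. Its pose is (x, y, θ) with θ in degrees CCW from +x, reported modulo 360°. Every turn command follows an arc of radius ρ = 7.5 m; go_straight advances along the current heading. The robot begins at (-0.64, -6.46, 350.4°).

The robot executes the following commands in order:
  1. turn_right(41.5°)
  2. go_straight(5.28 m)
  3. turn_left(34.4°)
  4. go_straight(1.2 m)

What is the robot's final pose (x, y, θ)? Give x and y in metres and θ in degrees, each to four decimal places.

set_pose: (x, y, θ) = (-0.6400, -6.4600, 350.4000°), ρ = 7.5
turn_right(41.5°): centre at ρ to the right, rotate −41.5° → (3.9461, -9.1452, 308.9000°)
go_straight(5.28): x += 5.28·cos θ, y += 5.28·sin θ → (7.2617, -13.2544, 308.9000°)
turn_left(34.4°): centre at ρ to the left, rotate +34.4° → (10.9433, -15.7283, 343.3000°)
go_straight(1.2): x += 1.2·cos θ, y += 1.2·sin θ → (12.0927, -16.0731, 343.3000°)

(12.0927, -16.0731, 343.3000°)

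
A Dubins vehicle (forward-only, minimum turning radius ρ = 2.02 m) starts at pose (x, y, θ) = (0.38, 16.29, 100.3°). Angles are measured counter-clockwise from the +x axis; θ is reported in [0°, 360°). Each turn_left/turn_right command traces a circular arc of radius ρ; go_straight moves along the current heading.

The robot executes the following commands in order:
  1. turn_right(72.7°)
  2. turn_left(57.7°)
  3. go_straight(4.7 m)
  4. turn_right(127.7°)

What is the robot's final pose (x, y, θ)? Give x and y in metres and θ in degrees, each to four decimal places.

(6.2693, 26.0763, 317.6000°)

set_pose: (x, y, θ) = (0.3800, 16.2900, 100.3000°), ρ = 2.02
turn_right(72.7°): centre at ρ to the right, rotate −72.7° → (1.4316, 18.4413, 27.6000°)
turn_left(57.7°): centre at ρ to the left, rotate +57.7° → (2.5089, 20.0659, 85.3000°)
go_straight(4.7): x += 4.7·cos θ, y += 4.7·sin θ → (2.8941, 24.7501, 85.3000°)
turn_right(127.7°): centre at ρ to the right, rotate −127.7° → (6.2693, 26.0763, -42.4000° ≡ 317.6000°)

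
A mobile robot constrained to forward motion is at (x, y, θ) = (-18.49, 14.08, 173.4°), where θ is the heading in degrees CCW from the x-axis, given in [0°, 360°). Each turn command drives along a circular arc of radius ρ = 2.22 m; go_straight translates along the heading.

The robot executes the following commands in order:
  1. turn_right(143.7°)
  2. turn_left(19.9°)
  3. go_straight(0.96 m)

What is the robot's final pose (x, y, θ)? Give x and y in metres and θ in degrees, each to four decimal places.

set_pose: (x, y, θ) = (-18.4900, 14.0800, 173.4000°), ρ = 2.22
turn_right(143.7°): centre at ρ to the right, rotate −143.7° → (-19.3348, 18.2136, 29.7000°)
turn_left(19.9°): centre at ρ to the left, rotate +19.9° → (-18.7441, 18.7032, 49.6000°)
go_straight(0.96): x += 0.96·cos θ, y += 0.96·sin θ → (-18.1219, 19.4343, 49.6000°)

(-18.1219, 19.4343, 49.6000°)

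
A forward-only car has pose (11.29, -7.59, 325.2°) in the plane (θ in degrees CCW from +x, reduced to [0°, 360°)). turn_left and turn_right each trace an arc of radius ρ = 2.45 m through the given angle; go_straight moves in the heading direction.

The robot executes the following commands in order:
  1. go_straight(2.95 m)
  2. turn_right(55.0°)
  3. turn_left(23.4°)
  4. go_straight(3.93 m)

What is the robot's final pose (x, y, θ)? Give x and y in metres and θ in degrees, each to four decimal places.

(16.5424, -15.8505, 293.6000°)

set_pose: (x, y, θ) = (11.2900, -7.5900, 325.2000°), ρ = 2.45
go_straight(2.95): x += 2.95·cos θ, y += 2.95·sin θ → (13.7124, -9.2736, 325.2000°)
turn_right(55.0°): centre at ρ to the right, rotate −55.0° → (14.7641, -11.2769, 270.2000°)
turn_left(23.4°): centre at ρ to the left, rotate +23.4° → (14.9690, -12.2492, 293.6000°)
go_straight(3.93): x += 3.93·cos θ, y += 3.93·sin θ → (16.5424, -15.8505, 293.6000°)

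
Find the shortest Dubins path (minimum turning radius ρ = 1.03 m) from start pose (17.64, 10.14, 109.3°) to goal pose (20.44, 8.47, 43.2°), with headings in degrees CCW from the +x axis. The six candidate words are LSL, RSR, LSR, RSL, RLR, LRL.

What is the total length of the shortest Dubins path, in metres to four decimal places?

Let ψ = atan2(Δy, Δx) = atan2(-1.67, 2.80) = -30.8131° be the start→goal bearing.
Normalize: d = |goal − start| / ρ = 3.260199/1.03 = 3.165242, α = (θ_start − ψ) mod 360° = 140.1131° = 2.445434 rad, β = (θ_goal − ψ) mod 360° = 74.0131° = 1.291772 rad.
Common terms: sin α = 0.641275, cos α = -0.767311, sin β = 0.961324, cos β = 0.275418, cos(α−β) = 0.405142, d² = 10.018758. Work in radians in the unit-radius frame; every candidate has L = ρ·(t + p + q).
LSL: p² = 2 + d² − 2cos(α−β) + 2d(sin α − sin β) = 9.182405; p = √p² = 3.030248; φ = atan2(cos β − cos α, d + sin α − sin β) = 0.351288 rad; t = (φ − α) mod 2π = 4.189039 rad, q = (β − φ) mod 2π = 0.940484 rad → L = 1.03·(4.189039 + 3.030248 + 0.940484) = 1.03·8.159771 = 8.404564 m
RSR: p² = 2 + d² − 2cos(α−β) + 2d(sin β − sin α) = 13.234544; p = √p² = 3.637931; φ = atan2(cos α − cos β, d − sin α + sin β) = -0.290704 rad; t = (α − φ) mod 2π = 2.736139 rad, q = (φ − β) mod 2π = 4.700709 rad → L = 1.03·(2.736139 + 3.637931 + 4.700709) = 1.03·11.074779 = 11.407023 m
LSR: p² = d² − 2 + 2cos(α−β) + 2d(sin α + sin β) = 18.974270; p = √p² = 4.355947; φ = atan2(−cos α − cos β, d + sin α + sin β) − atan2(−2, p) = 0.533236 rad; t = (φ − α) mod 2π = 4.370987 rad, q = (φ − β) mod 2π = 5.524650 rad → L = 1.03·(4.370987 + 4.355947 + 5.524650) = 1.03·14.251583 = 14.679131 m
RSL: p² = d² − 2 + 2cos(α−β) − 2d(sin α + sin β) = -1.316189 < 0 → infeasible
RLR: c = (6 − d² + 2cos(α−β) + 2d(sin α − sin β))/8 = -0.654318; p = 2π − arccos c = 3.999109 rad; φ = atan2(cos α − cos β, d − sin α + sin β) = -0.290704 rad; t = (α − φ + p/2) mod 2π = 4.735693 rad, q = (α − β − t + p) mod 2π = 0.417078 rad → L = 1.03·(4.735693 + 3.999109 + 0.417078) = 1.03·9.151880 = 9.426436 m
LRL: c = (6 − d² + 2cos(α−β) − 2d(sin α − sin β))/8 = -0.147801; p = 2π − arccos c = 4.564045 rad; φ = atan2(cos β − cos α, d + sin α − sin β) = 0.351288 rad; t = (φ − α + p/2) mod 2π = 0.187876 rad, q = (β − α − t + p) mod 2π = 3.222506 rad → L = 1.03·(0.187876 + 4.564045 + 3.222506) = 1.03·7.974427 = 8.213660 m
Shortest: LRL with L = 8.213660 m ≈ 8.2137 m

8.2137 m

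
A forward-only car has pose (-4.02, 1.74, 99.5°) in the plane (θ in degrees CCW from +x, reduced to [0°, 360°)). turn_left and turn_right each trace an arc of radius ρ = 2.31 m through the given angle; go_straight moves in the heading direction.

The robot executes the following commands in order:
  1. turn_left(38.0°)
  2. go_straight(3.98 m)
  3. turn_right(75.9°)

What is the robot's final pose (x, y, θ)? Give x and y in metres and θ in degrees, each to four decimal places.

(-8.1434, 8.5525, 61.6000°)

set_pose: (x, y, θ) = (-4.0200, 1.7400, 99.5000°), ρ = 2.31
turn_left(38.0°): centre at ρ to the left, rotate +38.0° → (-4.7377, 3.0619, 137.5000°)
go_straight(3.98): x += 3.98·cos θ, y += 3.98·sin θ → (-7.6721, 5.7507, 137.5000°)
turn_right(75.9°): centre at ρ to the right, rotate −75.9° → (-8.1434, 8.5525, 61.6000°)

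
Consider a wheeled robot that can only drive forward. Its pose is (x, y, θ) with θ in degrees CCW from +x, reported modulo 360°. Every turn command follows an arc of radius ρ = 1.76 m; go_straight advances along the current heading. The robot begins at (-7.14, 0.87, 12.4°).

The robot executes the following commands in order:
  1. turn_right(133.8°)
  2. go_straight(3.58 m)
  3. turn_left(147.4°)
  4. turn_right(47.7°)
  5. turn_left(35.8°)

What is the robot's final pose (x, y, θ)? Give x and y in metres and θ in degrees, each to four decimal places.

set_pose: (x, y, θ) = (-7.1400, 0.8700, 12.4000°), ρ = 1.76
turn_right(133.8°): centre at ρ to the right, rotate −133.8° → (-5.2598, -1.7659, -121.4000° ≡ 238.6000°)
go_straight(3.58): x += 3.58·cos θ, y += 3.58·sin θ → (-7.1250, -4.8216, 238.6000°)
turn_left(147.4°): centre at ρ to the left, rotate +147.4° → (-4.8512, -7.3205, 386.0000° ≡ 26.0000°)
turn_right(47.7°): centre at ρ to the right, rotate −47.7° → (-3.4290, -7.2671, -21.7000° ≡ 338.3000°)
turn_left(35.8°): centre at ρ to the left, rotate +35.8° → (-2.3494, -7.3388, 374.1000° ≡ 14.1000°)

(-2.3494, -7.3388, 14.1000°)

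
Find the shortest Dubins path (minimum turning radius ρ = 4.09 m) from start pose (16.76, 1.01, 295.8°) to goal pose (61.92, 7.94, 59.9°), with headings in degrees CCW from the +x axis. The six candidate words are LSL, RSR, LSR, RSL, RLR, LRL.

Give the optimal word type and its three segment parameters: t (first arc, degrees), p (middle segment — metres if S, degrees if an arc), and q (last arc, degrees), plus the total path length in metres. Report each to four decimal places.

LSL: t = 74.9472°, p = 38.6166 m, q = 49.1528°, L = 47.4753 m

Let ψ = atan2(Δy, Δx) = atan2(6.93, 45.16) = 8.7242° be the start→goal bearing.
Normalize: d = |goal − start| / ρ = 45.688625/4.09 = 11.170813, α = (θ_start − ψ) mod 360° = 287.0758° = 5.010417 rad, β = (θ_goal − ψ) mod 360° = 51.1758° = 0.893186 rad.
Common terms: sin α = -0.955917, cos α = 0.293636, sin β = 0.779073, cos β = 0.626933, cos(α−β) = -0.560639, d² = 124.787065. Work in radians in the unit-radius frame; every candidate has L = ρ·(t + p + q).
LSL: p² = 2 + d² − 2cos(α−β) + 2d(sin α − sin β) = 89.145841; p = √p² = 9.441708; φ = atan2(cos β − cos α, d + sin α − sin β) = 0.035308 rad; t = (φ − α) mod 2π = 1.308076 rad, q = (β − φ) mod 2π = 0.857878 rad → L = 4.09·(1.308076 + 9.441708 + 0.857878) = 4.09·11.607661 = 47.475334 m
RSR: p² = 2 + d² − 2cos(α−β) + 2d(sin β − sin α) = 166.670845; p = √p² = 12.910106; φ = atan2(cos α − cos β, d − sin α + sin β) = -0.025820 rad; t = (α − φ) mod 2π = 5.036237 rad, q = (φ − β) mod 2π = 5.364180 rad → L = 4.09·(5.036237 + 12.910106 + 5.364180) = 4.09·23.310523 = 95.340040 m
LSR: p² = d² − 2 + 2cos(α−β) + 2d(sin α + sin β) = 117.714795; p = √p² = 10.849645; φ = atan2(−cos α − cos β, d + sin α + sin β) − atan2(−2, p) = 0.098752 rad; t = (φ − α) mod 2π = 1.371520 rad, q = (φ − β) mod 2π = 5.488752 rad → L = 4.09·(1.371520 + 10.849645 + 5.488752) = 4.09·17.709917 = 72.433561 m
RSL: p² = d² − 2 + 2cos(α−β) − 2d(sin α + sin β) = 125.616779; p = √p² = 11.207889; φ = atan2(cos α + cos β, d − sin α − sin β) − atan2(2, p) = -0.095640 rad; t = (α − φ) mod 2π = 5.106057 rad, q = (β − φ) mod 2π = 0.988826 rad → L = 4.09·(5.106057 + 11.207889 + 0.988826) = 4.09·17.302772 = 70.768339 m
RLR: c = (6 − d² + 2cos(α−β) + 2d(sin α − sin β))/8 = -19.833856, |c| > 1 → infeasible
LRL: c = (6 − d² + 2cos(α−β) − 2d(sin α − sin β))/8 = -10.143230, |c| > 1 → infeasible
Shortest: LSL with L = 47.475334 m ≈ 47.4753 m
Convert LSL to answer units (arcs ×180/π): t = 1.308076·180/π = 74.9472°, p = ρ·p = 4.09·9.441708 = 38.6166 m, q = 0.857878·180/π = 49.1528°, L = 47.4753 m.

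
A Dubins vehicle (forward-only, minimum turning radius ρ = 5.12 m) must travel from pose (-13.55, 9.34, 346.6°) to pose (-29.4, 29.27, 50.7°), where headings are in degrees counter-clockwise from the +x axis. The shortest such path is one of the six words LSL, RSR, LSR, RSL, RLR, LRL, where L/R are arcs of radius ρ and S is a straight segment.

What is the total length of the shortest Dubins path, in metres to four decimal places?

41.9910 m

Let ψ = atan2(Δy, Δx) = atan2(19.93, -15.85) = 128.4947° be the start→goal bearing.
Normalize: d = |goal − start| / ρ = 25.464238/5.12 = 4.973484, α = (θ_start − ψ) mod 360° = 218.1053° = 3.806656 rad, β = (θ_goal − ψ) mod 360° = 282.2053° = 4.925413 rad.
Common terms: sin α = -0.617109, cos α = -0.786877, sin β = -0.977396, cos β = 0.211416, cos(α−β) = 0.436802, d² = 24.735542. Work in radians in the unit-radius frame; every candidate has L = ρ·(t + p + q).
LSL: p² = 2 + d² − 2cos(α−β) + 2d(sin α − sin β) = 29.445700; p = √p² = 5.426389; φ = atan2(cos β − cos α, d + sin α − sin β) = 0.185024 rad; t = (φ − α) mod 2π = 2.661553 rad, q = (β − φ) mod 2π = 4.740389 rad → L = 5.12·(2.661553 + 5.426389 + 4.740389) = 5.12·12.828331 = 65.681053 m
RSR: p² = 2 + d² − 2cos(α−β) + 2d(sin β − sin α) = 22.278177; p = √p² = 4.719976; φ = atan2(cos α − cos β, d − sin α + sin β) = -0.213113 rad; t = (α − φ) mod 2π = 4.019770 rad, q = (φ − β) mod 2π = 1.144659 rad → L = 5.12·(4.019770 + 4.719976 + 1.144659) = 5.12·9.884406 = 50.608157 m
LSR: p² = d² − 2 + 2cos(α−β) + 2d(sin α + sin β) = 7.748651; p = √p² = 2.783640; φ = atan2(−cos α − cos β, d + sin α + sin β) − atan2(−2, p) = 0.791712 rad; t = (φ − α) mod 2π = 3.268240 rad, q = (φ − β) mod 2π = 2.149484 rad → L = 5.12·(3.268240 + 2.783640 + 2.149484) = 5.12·8.201365 = 41.990987 m
RSL: p² = d² − 2 + 2cos(α−β) − 2d(sin α + sin β) = 39.469641; p = √p² = 6.282487; φ = atan2(cos α + cos β, d − sin α − sin β) − atan2(2, p) = -0.395594 rad; t = (α − φ) mod 2π = 4.202251 rad, q = (β − φ) mod 2π = 5.321007 rad → L = 5.12·(4.202251 + 6.282487 + 5.321007) = 5.12·15.805744 = 80.925409 m
RLR: c = (6 − d² + 2cos(α−β) + 2d(sin α − sin β))/8 = -1.784772, |c| > 1 → infeasible
LRL: c = (6 − d² + 2cos(α−β) − 2d(sin α − sin β))/8 = -2.680713, |c| > 1 → infeasible
Shortest: LSR with L = 41.990987 m ≈ 41.9910 m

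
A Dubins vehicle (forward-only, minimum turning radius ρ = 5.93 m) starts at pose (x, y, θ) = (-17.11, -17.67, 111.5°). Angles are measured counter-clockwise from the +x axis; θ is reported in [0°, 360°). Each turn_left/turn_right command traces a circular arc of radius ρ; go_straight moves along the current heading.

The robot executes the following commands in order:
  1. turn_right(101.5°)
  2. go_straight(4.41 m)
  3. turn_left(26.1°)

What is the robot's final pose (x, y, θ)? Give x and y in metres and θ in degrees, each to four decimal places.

set_pose: (x, y, θ) = (-17.1100, -17.6700, 111.5000°), ρ = 5.93
turn_right(101.5°): centre at ρ to the right, rotate −101.5° → (-12.6224, -9.6567, 10.0000°)
go_straight(4.41): x += 4.41·cos θ, y += 4.41·sin θ → (-8.2794, -8.8909, 10.0000°)
turn_left(26.1°): centre at ρ to the left, rotate +26.1° → (-5.8152, -7.8424, 36.1000°)

(-5.8152, -7.8424, 36.1000°)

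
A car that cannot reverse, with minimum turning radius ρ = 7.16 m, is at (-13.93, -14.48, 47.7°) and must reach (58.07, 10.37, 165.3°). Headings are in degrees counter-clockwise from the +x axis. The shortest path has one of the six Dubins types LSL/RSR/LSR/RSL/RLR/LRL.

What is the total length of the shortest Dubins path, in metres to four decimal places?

92.0444 m

Let ψ = atan2(Δy, Δx) = atan2(24.85, 72.00) = 19.0415° be the start→goal bearing.
Normalize: d = |goal − start| / ρ = 76.167726/7.16 = 10.637951, α = (θ_start − ψ) mod 360° = 28.6585° = 0.500184 rad, β = (θ_goal − ψ) mod 360° = 146.2585° = 2.552692 rad.
Common terms: sin α = 0.479587, cos α = 0.877494, sin β = 0.555448, cos β = -0.831552, cos(α−β) = -0.463296, d² = 113.165992. Work in radians in the unit-radius frame; every candidate has L = ρ·(t + p + q).
LSL: p² = 2 + d² − 2cos(α−β) + 2d(sin α − sin β) = 114.478591; p = √p² = 10.699467; φ = atan2(cos β − cos α, d + sin α − sin β) = -0.160419 rad; t = (φ − α) mod 2π = 5.622582 rad, q = (β − φ) mod 2π = 2.713111 rad → L = 7.16·(5.622582 + 10.699467 + 2.713111) = 7.16·19.035159 = 136.291741 m
RSR: p² = 2 + d² − 2cos(α−β) + 2d(sin β − sin α) = 117.706578; p = √p² = 10.849266; φ = atan2(cos α − cos β, d − sin α + sin β) = 0.158185 rad; t = (α − φ) mod 2π = 0.341999 rad, q = (φ − β) mod 2π = 3.888679 rad → L = 7.16·(0.341999 + 10.849266 + 3.888679) = 7.16·15.079944 = 107.972402 m
LSR: p² = d² − 2 + 2cos(α−β) + 2d(sin α + sin β) = 132.260700; p = √p² = 11.500465; φ = atan2(−cos α − cos β, d + sin α + sin β) − atan2(−2, p) = 0.168248 rad; t = (φ − α) mod 2π = 5.951249 rad, q = (φ − β) mod 2π = 3.898742 rad → L = 7.16·(5.951249 + 11.500465 + 3.898742) = 7.16·21.350456 = 152.869267 m
RSL: p² = d² − 2 + 2cos(α−β) − 2d(sin α + sin β) = 88.218100; p = √p² = 9.392449; φ = atan2(cos α + cos β, d − sin α − sin β) − atan2(2, p) = -0.205019 rad; t = (α − φ) mod 2π = 0.705204 rad, q = (β − φ) mod 2π = 2.757711 rad → L = 7.16·(0.705204 + 9.392449 + 2.757711) = 7.16·12.855364 = 92.044404 m
RLR: c = (6 − d² + 2cos(α−β) + 2d(sin α − sin β))/8 = -13.713322, |c| > 1 → infeasible
LRL: c = (6 − d² + 2cos(α−β) − 2d(sin α − sin β))/8 = -13.309824, |c| > 1 → infeasible
Shortest: RSL with L = 92.044404 m ≈ 92.0444 m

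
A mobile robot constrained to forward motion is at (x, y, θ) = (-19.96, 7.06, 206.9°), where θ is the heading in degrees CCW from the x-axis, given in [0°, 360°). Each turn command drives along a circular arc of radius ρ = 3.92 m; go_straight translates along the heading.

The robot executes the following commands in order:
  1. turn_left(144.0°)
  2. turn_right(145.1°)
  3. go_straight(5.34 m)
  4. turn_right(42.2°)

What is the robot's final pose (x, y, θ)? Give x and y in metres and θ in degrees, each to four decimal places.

set_pose: (x, y, θ) = (-19.9600, 7.0600, 206.9000°), ρ = 3.92
turn_left(144.0°): centre at ρ to the left, rotate +144.0° → (-18.8064, -0.3065, 350.9000°)
turn_right(145.1°): centre at ρ to the right, rotate −145.1° → (-17.7203, -7.7064, 205.8000°)
go_straight(5.34): x += 5.34·cos θ, y += 5.34·sin θ → (-22.5280, -10.0306, 205.8000°)
turn_right(42.2°): centre at ρ to the right, rotate −42.2° → (-25.3409, -10.2618, 163.6000°)

(-25.3409, -10.2618, 163.6000°)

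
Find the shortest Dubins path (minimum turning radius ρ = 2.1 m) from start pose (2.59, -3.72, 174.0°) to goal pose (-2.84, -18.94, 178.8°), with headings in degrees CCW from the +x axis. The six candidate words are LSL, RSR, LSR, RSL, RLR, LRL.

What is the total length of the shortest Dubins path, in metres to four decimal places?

17.9350 m

Let ψ = atan2(Δy, Δx) = atan2(-15.22, -5.43) = -109.6347° be the start→goal bearing.
Normalize: d = |goal − start| / ρ = 16.159619/2.1 = 7.695057, α = (θ_start − ψ) mod 360° = 283.6347° = 4.950360 rad, β = (θ_goal − ψ) mod 360° = 288.4347° = 5.034136 rad.
Common terms: sin α = -0.971818, cos α = 0.235731, sin β = -0.948684, cos β = 0.316224, cos(α−β) = 0.996493, d² = 59.213900. Work in radians in the unit-radius frame; every candidate has L = ρ·(t + p + q).
LSL: p² = 2 + d² − 2cos(α−β) + 2d(sin α − sin β) = 58.864883; p = √p² = 7.672345; φ = atan2(cos β − cos α, d + sin α − sin β) = 0.010491 rad; t = (φ − α) mod 2π = 1.343317 rad, q = (β − φ) mod 2π = 5.023644 rad → L = 2.1·(1.343317 + 7.672345 + 5.023644) = 2.1·14.039306 = 29.482543 m
RSR: p² = 2 + d² − 2cos(α−β) + 2d(sin β − sin α) = 59.576946; p = √p² = 7.718610; φ = atan2(cos α − cos β, d − sin α + sin β) = -0.010429 rad; t = (α − φ) mod 2π = 4.960789 rad, q = (φ − β) mod 2π = 1.238621 rad → L = 2.1·(4.960789 + 7.718610 + 1.238621) = 2.1·13.918020 = 29.227842 m
LSR: p² = d² − 2 + 2cos(α−β) + 2d(sin α + sin β) = 29.650132; p = √p² = 5.445193; φ = atan2(−cos α − cos β, d + sin α + sin β) − atan2(−2, p) = 0.256705 rad; t = (φ − α) mod 2π = 1.589530 rad, q = (φ − β) mod 2π = 1.505755 rad → L = 2.1·(1.589530 + 5.445193 + 1.505755) = 2.1·8.540478 = 17.935004 m
RSL: p² = d² − 2 + 2cos(α−β) − 2d(sin α + sin β) = 88.763640; p = √p² = 9.421446; φ = atan2(cos α + cos β, d − sin α − sin β) − atan2(2, p) = -0.151837 rad; t = (α − φ) mod 2π = 5.102197 rad, q = (β − φ) mod 2π = 5.185973 rad → L = 2.1·(5.102197 + 9.421446 + 5.185973) = 2.1·19.709616 = 41.390193 m
RLR: c = (6 − d² + 2cos(α−β) + 2d(sin α − sin β))/8 = -6.447118, |c| > 1 → infeasible
LRL: c = (6 − d² + 2cos(α−β) − 2d(sin α − sin β))/8 = -6.358110, |c| > 1 → infeasible
Shortest: LSR with L = 17.935004 m ≈ 17.9350 m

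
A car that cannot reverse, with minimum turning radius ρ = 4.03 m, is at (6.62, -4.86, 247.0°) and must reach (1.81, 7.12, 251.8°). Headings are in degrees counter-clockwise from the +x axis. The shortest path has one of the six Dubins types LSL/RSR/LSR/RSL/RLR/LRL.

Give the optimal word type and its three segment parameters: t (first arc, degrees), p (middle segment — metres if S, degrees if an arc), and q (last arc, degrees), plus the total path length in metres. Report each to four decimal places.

RSR: t = 134.0931°, p = 12.6627 m, q = 221.1069°, L = 37.6463 m

Let ψ = atan2(Δy, Δx) = atan2(11.98, -4.81) = 111.8756° be the start→goal bearing.
Normalize: d = |goal − start| / ρ = 12.909551/4.03 = 3.203362, α = (θ_start − ψ) mod 360° = 135.1244° = 2.358366 rad, β = (θ_goal − ψ) mod 360° = 139.9244° = 2.442142 rad.
Common terms: sin α = 0.705570, cos α = -0.708641, sin β = 0.643798, cos β = -0.765196, cos(α−β) = 0.996493, d² = 10.261531. Work in radians in the unit-radius frame; every candidate has L = ρ·(t + p + q).
LSL: p² = 2 + d² − 2cos(α−β) + 2d(sin α − sin β) = 10.664302; p = √p² = 3.265624; φ = atan2(cos β − cos α, d + sin α − sin β) = -0.017319 rad; t = (φ − α) mod 2π = 3.907500 rad, q = (β − φ) mod 2π = 2.459461 rad → L = 4.03·(3.907500 + 3.265624 + 2.459461) = 4.03·9.632585 = 38.819319 m
RSR: p² = 2 + d² − 2cos(α−β) + 2d(sin β − sin α) = 9.872789; p = √p² = 3.142099; φ = atan2(cos α − cos β, d − sin α + sin β) = 0.018000 rad; t = (α − φ) mod 2π = 2.340366 rad, q = (φ − β) mod 2π = 3.859044 rad → L = 4.03·(2.340366 + 3.142099 + 3.859044) = 4.03·9.341509 = 37.646281 m
LSR: p² = d² − 2 + 2cos(α−β) + 2d(sin α + sin β) = 18.899542; p = √p² = 4.347360; φ = atan2(−cos α − cos β, d + sin α + sin β) − atan2(−2, p) = 0.744258 rad; t = (φ − α) mod 2π = 4.669078 rad, q = (φ − β) mod 2π = 4.585302 rad → L = 4.03·(4.669078 + 4.347360 + 4.585302) = 4.03·13.601740 = 54.815013 m
RSL: p² = d² − 2 + 2cos(α−β) − 2d(sin α + sin β) = 1.609492; p = √p² = 1.268658; φ = atan2(cos α + cos β, d − sin α − sin β) − atan2(2, p) = -1.677172 rad; t = (α − φ) mod 2π = 4.035538 rad, q = (β − φ) mod 2π = 4.119314 rad → L = 4.03·(4.035538 + 1.268658 + 4.119314) = 4.03·9.423509 = 37.976741 m
RLR: c = (6 − d² + 2cos(α−β) + 2d(sin α − sin β))/8 = -0.234099; p = 2π − arccos c = 4.476098 rad; φ = atan2(cos α − cos β, d − sin α + sin β) = 0.018000 rad; t = (α − φ + p/2) mod 2π = 4.578415 rad, q = (α − β − t + p) mod 2π = 6.097093 rad → L = 4.03·(4.578415 + 4.476098 + 6.097093) = 4.03·15.151605 = 61.060968 m
LRL: c = (6 − d² + 2cos(α−β) − 2d(sin α − sin β))/8 = -0.333038; p = 2π − arccos c = 4.372866 rad; φ = atan2(cos β − cos α, d + sin α − sin β) = -0.017319 rad; t = (φ − α + p/2) mod 2π = 6.093933 rad, q = (β − α − t + p) mod 2π = 4.645894 rad → L = 4.03·(6.093933 + 4.372866 + 4.645894) = 4.03·15.112692 = 60.904150 m
Shortest: RSR with L = 37.646281 m ≈ 37.6463 m
Convert RSR to answer units (arcs ×180/π): t = 2.340366·180/π = 134.0931°, p = ρ·p = 4.03·3.142099 = 12.6627 m, q = 3.859044·180/π = 221.1069°, L = 37.6463 m.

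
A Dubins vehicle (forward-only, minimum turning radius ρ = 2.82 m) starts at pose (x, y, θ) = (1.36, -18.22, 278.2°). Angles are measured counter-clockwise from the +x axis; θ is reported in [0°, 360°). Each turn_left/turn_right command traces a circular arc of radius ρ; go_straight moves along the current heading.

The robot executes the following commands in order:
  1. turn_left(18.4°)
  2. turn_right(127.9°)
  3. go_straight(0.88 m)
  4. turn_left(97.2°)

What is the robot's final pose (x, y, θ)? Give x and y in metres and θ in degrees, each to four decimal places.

(-5.6727, -25.4998, 265.9000°)

set_pose: (x, y, θ) = (1.3600, -18.2200, 278.2000°), ρ = 2.82
turn_left(18.4°): centre at ρ to the left, rotate +18.4° → (1.6297, -19.0805, 296.6000°)
turn_right(127.9°): centre at ρ to the right, rotate −127.9° → (-1.4444, -23.1085, 168.7000°)
go_straight(0.88): x += 0.88·cos θ, y += 0.88·sin θ → (-2.3074, -22.9360, 168.7000°)
turn_left(97.2°): centre at ρ to the left, rotate +97.2° → (-5.6727, -25.4998, 265.9000°)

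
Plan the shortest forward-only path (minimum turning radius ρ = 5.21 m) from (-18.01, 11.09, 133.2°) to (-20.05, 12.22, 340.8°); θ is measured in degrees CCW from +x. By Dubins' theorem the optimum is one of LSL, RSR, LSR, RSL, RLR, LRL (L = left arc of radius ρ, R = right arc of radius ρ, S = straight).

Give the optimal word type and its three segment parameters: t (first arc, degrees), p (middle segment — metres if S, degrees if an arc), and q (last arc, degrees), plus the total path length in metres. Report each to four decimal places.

Let ψ = atan2(Δy, Δx) = atan2(1.13, -2.04) = 151.0170° be the start→goal bearing.
Normalize: d = |goal − start| / ρ = 2.332059/5.21 = 0.447612, α = (θ_start − ψ) mod 360° = 342.1830° = 5.972220 rad, β = (θ_goal − ψ) mod 360° = 189.7830° = 3.312338 rad.
Common terms: sin α = -0.305978, cos α = 0.952039, sin β = -0.169917, cos β = -0.985458, cos(α−β) = -0.886204, d² = 0.200357. Work in radians in the unit-radius frame; every candidate has L = ρ·(t + p + q).
LSL: p² = 2 + d² − 2cos(α−β) + 2d(sin α − sin β) = 3.850959; p = √p² = 1.962386; φ = atan2(cos β − cos α, d + sin α − sin β) = -1.411360 rad; t = (φ − α) mod 2π = 5.182790 rad, q = (β − φ) mod 2π = 4.723698 rad → L = 5.21·(5.182790 + 1.962386 + 4.723698) = 5.21·11.868875 = 61.836839 m
RSR: p² = 2 + d² − 2cos(α−β) + 2d(sin β − sin α) = 4.094568; p = √p² = 2.023504; φ = atan2(cos α − cos β, d − sin α + sin β) = 1.278193 rad; t = (α − φ) mod 2π = 4.694028 rad, q = (φ − β) mod 2π = 4.249039 rad → L = 5.21·(4.694028 + 2.023504 + 4.249039) = 5.21·10.966571 = 57.135835 m
LSR: p² = d² − 2 + 2cos(α−β) + 2d(sin α + sin β) = -3.998083 < 0 → infeasible
RSL: p² = d² − 2 + 2cos(α−β) − 2d(sin α + sin β) = -3.146018 < 0 → infeasible
RLR: c = (6 − d² + 2cos(α−β) + 2d(sin α − sin β))/8 = 0.488179; p = 2π − arccos c = 5.222391 rad; φ = atan2(cos α − cos β, d − sin α + sin β) = 1.278193 rad; t = (α − φ + p/2) mod 2π = 1.022038 rad, q = (α − β − t + p) mod 2π = 0.577050 rad → L = 5.21·(1.022038 + 5.222391 + 0.577050) = 5.21·6.821478 = 35.539902 m
LRL: c = (6 − d² + 2cos(α−β) − 2d(sin α − sin β))/8 = 0.518630; p = 2π − arccos c = 5.257637 rad; φ = atan2(cos β − cos α, d + sin α − sin β) = -1.411360 rad; t = (φ − α + p/2) mod 2π = 1.528424 rad, q = (β − α − t + p) mod 2π = 1.069332 rad → L = 5.21·(1.528424 + 5.257637 + 1.069332) = 5.21·7.855392 = 40.926592 m
Shortest: RLR with L = 35.539902 m ≈ 35.5399 m
Convert RLR to answer units (arcs ×180/π): t = 1.022038·180/π = 58.5585°, p = 5.222391·180/π = 299.2210°, q = 0.577050·180/π = 33.0625°, L = 35.5399 m.

RLR: t = 58.5585°, p = 299.2210°, q = 33.0625°, L = 35.5399 m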